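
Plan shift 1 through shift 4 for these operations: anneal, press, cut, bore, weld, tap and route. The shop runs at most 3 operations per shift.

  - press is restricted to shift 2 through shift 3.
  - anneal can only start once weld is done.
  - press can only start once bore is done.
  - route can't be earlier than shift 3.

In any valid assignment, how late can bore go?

Downstream work caps bore at shift 2.
bore at shift 2 is achievable: route=shift 3; press=shift 3; tap=shift 1; bore=shift 2; weld=shift 1; cut=shift 1; anneal=shift 2.

shift 2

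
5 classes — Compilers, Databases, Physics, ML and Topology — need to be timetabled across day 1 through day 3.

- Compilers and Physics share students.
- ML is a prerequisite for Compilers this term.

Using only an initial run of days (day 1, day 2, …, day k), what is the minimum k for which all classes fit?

2

The precedence chain requires at least 2 distinct days.
2 works (last occupied day: day 2): for example Databases in day 1, Topology in day 1, ML in day 1, Physics in day 1, Compilers in day 2.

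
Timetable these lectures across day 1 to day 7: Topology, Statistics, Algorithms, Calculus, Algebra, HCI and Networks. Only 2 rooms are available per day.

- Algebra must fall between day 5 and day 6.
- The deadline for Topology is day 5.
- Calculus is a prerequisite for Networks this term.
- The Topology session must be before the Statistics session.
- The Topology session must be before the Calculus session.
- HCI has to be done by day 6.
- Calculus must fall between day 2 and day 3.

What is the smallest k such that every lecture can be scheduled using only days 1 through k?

5 days

The precedence chain requires at least 3 distinct days.
With at most 2 per day and 7 lectures, at least 4 days are needed.
Algebra can't be placed before day 5, so the schedule must run through at least day 5.
5 works (last occupied day: day 5): for example Statistics -> day 2, Algorithms -> day 1, Algebra -> day 5, Networks -> day 3, Calculus -> day 2, HCI -> day 3, Topology -> day 1.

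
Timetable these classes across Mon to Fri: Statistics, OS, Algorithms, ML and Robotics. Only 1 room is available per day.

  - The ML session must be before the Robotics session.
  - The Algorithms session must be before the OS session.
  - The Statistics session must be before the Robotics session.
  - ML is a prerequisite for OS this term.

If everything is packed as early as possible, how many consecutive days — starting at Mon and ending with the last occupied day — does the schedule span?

5

The precedence chain requires at least 2 distinct days.
With at most 1 per day and 5 classes, at least 5 days are needed.
5 works (last occupied day: Fri): for example Algorithms=Tue; Robotics=Fri; Statistics=Thu; ML=Mon; OS=Wed.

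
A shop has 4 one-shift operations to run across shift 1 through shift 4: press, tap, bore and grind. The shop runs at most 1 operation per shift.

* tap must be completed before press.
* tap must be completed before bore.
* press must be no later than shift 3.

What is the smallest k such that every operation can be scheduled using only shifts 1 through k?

The precedence chain requires at least 2 distinct shifts.
With at most 1 per shift and 4 operations, at least 4 shifts are needed.
4 works (last occupied shift: shift 4): for example tap in shift 1, bore in shift 3, grind in shift 4, press in shift 2.

4 shifts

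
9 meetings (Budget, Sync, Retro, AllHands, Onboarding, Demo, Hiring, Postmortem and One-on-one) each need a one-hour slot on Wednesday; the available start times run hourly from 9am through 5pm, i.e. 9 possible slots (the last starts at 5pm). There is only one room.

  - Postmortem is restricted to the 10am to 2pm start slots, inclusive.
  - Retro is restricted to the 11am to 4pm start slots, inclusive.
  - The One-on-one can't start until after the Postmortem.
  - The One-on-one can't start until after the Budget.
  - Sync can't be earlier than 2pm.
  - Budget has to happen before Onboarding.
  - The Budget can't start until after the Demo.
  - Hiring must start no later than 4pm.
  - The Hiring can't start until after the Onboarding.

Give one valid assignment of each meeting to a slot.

Demo in 9am; AllHands in 5pm; Postmortem in 10am; Budget in 12pm; One-on-one in 4pm; Sync in 2pm; Hiring in 3pm; Onboarding in 1pm; Retro in 11am

Checking: Budget(12pm) before Onboarding(1pm); Budget(12pm) before One-on-one(4pm); Onboarding(1pm) before Hiring(3pm); Demo(9am) before Budget(12pm); Postmortem(10am) before One-on-one(4pm); Sync=2pm in [2pm,5pm]; Retro=11am in [11am,4pm]; Postmortem=10am in [10am,2pm]; Hiring=3pm in [9am,4pm]; max 1 per slot (cap 1).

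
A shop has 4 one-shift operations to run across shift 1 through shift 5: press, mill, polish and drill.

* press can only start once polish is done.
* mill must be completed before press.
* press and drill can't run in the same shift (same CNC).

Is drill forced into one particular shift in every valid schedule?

drill can be shift 1 (e.g. mill -> shift 1; press -> shift 2; drill -> shift 1; polish -> shift 1) or shift 2 (e.g. polish in shift 1, drill in shift 2, press in shift 3, mill in shift 1).

No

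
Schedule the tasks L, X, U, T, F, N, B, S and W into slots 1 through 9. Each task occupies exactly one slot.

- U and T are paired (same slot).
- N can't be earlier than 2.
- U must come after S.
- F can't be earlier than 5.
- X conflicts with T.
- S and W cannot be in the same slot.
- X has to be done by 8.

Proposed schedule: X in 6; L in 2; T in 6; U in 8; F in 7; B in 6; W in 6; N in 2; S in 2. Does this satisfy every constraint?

U must come after S — holds.
F can't be earlier than 5 — holds.
N can't be earlier than 2 — holds.
X has to be done by 8 — holds.
U and T are paired (same slot) — violated.
S and W cannot be in the same slot — holds.
X conflicts with T — violated.

No — it violates: X conflicts with T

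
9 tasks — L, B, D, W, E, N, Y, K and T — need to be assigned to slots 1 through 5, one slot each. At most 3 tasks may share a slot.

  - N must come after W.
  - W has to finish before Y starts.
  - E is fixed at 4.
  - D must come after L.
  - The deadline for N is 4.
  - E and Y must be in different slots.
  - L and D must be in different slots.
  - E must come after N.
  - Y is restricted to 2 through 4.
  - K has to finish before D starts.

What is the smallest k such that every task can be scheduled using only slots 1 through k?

4 slots

The precedence chain requires at least 3 distinct slots.
With at most 3 per slot and 9 tasks, at least 3 slots are needed.
E can't be placed before 4, so the schedule must run through at least slot 4.
4 works (last occupied slot: 4): for example Y in 2, B in 3, N in 2, L in 1, T in 3, K in 1, E in 4, W in 1, D in 2.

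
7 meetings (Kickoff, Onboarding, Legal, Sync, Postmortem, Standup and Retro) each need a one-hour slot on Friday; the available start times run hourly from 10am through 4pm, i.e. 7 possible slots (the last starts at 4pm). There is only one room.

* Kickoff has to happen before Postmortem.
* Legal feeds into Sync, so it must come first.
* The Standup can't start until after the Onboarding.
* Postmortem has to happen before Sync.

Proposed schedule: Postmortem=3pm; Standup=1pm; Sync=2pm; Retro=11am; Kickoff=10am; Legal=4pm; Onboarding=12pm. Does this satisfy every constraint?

Postmortem has to happen before Sync — violated.
The Standup can't start until after the Onboarding — holds.
Kickoff has to happen before Postmortem — holds.
There is only one room — holds.
Legal feeds into Sync, so it must come first — violated.

No. Legal feeds into Sync, so it must come first is not satisfied.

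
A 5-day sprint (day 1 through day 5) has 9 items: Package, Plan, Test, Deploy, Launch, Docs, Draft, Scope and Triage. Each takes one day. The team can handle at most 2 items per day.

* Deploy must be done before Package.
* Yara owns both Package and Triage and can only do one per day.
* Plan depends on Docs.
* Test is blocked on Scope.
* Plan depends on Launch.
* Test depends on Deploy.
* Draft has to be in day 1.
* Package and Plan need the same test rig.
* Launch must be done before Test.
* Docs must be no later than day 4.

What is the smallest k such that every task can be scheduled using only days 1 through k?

5

The precedence chain requires at least 2 distinct days.
With at most 2 per day and 9 tasks, at least 5 days are needed.
5 works (last occupied day: day 5): for example Plan=day 3, Docs=day 1, Launch=day 2, Deploy=day 2, Scope=day 3, Test=day 4, Package=day 4, Triage=day 5, Draft=day 1.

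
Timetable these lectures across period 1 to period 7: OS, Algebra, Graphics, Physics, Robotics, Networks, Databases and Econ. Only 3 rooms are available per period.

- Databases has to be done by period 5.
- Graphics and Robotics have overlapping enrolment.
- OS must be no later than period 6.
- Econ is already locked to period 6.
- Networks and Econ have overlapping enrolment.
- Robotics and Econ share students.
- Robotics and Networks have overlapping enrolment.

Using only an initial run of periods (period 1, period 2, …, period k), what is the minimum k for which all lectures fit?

6 periods

With at most 3 per period and 8 lectures, at least 3 periods are needed.
Econ can't be placed before period 6, so the schedule must run through at least period 6.
6 works (last occupied period: period 6): for example Robotics in period 3; Algebra in period 1; Econ in period 6; Physics in period 2; OS in period 1; Networks in period 2; Databases in period 1; Graphics in period 2.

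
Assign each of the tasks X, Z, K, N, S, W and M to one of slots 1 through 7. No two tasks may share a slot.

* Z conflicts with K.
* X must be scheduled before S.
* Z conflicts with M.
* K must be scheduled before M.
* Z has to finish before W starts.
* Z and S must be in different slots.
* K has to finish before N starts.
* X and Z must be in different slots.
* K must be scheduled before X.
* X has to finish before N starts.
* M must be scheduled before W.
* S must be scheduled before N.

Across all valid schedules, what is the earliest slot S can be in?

3

Precedence pushes S to at least 3; downstream work caps S at 6.
S at 3 is achievable: N=4, S=3, X=2, K=1, W=7, Z=6, M=5.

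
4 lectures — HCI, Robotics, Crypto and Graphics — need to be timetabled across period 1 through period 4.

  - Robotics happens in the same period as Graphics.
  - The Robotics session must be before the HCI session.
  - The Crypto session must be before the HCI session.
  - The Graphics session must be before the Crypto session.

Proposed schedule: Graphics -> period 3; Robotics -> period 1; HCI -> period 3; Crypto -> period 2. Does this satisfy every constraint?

Robotics happens in the same period as Graphics — violated.
The Robotics session must be before the HCI session — holds.
The Crypto session must be before the HCI session — holds.
The Graphics session must be before the Crypto session — violated.

No. Robotics happens in the same period as Graphics is not satisfied.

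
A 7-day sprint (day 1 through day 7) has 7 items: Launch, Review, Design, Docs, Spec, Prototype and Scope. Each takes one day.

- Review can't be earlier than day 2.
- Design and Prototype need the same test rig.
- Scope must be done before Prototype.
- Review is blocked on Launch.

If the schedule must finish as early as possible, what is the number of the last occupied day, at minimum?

2

The precedence chain requires at least 2 distinct days.
2 works (last occupied day: day 2): for example Launch -> day 1, Prototype -> day 2, Review -> day 2, Docs -> day 1, Design -> day 1, Spec -> day 1, Scope -> day 1.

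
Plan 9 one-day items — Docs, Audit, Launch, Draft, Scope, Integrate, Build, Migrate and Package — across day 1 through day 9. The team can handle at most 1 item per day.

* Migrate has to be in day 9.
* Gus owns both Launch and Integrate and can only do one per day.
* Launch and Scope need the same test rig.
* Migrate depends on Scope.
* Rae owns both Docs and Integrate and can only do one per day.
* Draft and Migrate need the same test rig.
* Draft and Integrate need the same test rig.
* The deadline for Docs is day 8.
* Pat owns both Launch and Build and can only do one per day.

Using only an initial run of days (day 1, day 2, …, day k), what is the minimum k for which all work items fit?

The precedence chain requires at least 2 distinct days.
With at most 1 per day and 9 work items, at least 9 days are needed.
Migrate can't be placed before day 9, so the schedule must run through at least day 9.
9 works (last occupied day: day 9): for example Scope=day 2; Launch=day 4; Draft=day 5; Integrate=day 6; Migrate=day 9; Build=day 7; Docs=day 1; Package=day 8; Audit=day 3.

9 days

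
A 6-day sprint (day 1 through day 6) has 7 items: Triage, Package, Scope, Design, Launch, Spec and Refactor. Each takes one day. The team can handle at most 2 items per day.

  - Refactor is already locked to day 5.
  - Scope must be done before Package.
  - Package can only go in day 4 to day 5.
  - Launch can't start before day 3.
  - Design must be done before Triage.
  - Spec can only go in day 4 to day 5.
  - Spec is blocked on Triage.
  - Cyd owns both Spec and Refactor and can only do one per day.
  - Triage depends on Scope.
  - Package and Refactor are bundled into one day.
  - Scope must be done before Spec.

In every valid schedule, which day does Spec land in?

day 4

Spec's window is day 4–day 5.
Refactor is fixed at day 5, and Spec can't share a day with Refactor.
So Spec must be day 4.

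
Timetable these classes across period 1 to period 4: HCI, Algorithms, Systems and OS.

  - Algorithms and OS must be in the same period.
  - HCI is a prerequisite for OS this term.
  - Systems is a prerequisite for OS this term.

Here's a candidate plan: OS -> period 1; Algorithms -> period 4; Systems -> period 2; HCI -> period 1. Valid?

No — it violates: Algorithms and OS must be in the same period

Systems is a prerequisite for OS this term — violated.
Algorithms and OS must be in the same period — violated.
HCI is a prerequisite for OS this term — violated.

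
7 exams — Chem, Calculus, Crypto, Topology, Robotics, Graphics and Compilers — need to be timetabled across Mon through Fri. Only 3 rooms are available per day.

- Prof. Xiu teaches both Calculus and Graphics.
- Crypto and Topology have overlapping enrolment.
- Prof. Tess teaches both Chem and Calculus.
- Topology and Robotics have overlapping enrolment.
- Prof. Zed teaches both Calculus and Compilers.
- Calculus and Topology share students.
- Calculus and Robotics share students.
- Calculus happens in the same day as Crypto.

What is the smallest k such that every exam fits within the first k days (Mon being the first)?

3 days

With at most 3 per day and 7 exams, at least 3 days are needed.
3 works (last occupied day: Wed): for example Graphics in Mon, Crypto in Tue, Robotics in Wed, Compilers in Wed, Chem in Mon, Topology in Mon, Calculus in Tue.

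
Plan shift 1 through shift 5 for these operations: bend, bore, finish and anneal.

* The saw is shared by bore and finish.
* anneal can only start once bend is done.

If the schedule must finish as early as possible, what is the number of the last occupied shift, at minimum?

The precedence chain requires at least 2 distinct shifts.
2 works (last occupied shift: shift 2): for example finish in shift 2, bore in shift 1, anneal in shift 2, bend in shift 1.

2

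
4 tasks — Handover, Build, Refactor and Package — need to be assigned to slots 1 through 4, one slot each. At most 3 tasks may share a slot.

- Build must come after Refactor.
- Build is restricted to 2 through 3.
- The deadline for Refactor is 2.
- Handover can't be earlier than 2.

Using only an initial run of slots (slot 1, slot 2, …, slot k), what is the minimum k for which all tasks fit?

The precedence chain requires at least 2 distinct slots.
With at most 3 per slot and 4 tasks, at least 2 slots are needed.
2 works (last occupied slot: 2): for example Build -> 2, Package -> 1, Handover -> 2, Refactor -> 1.

2 slots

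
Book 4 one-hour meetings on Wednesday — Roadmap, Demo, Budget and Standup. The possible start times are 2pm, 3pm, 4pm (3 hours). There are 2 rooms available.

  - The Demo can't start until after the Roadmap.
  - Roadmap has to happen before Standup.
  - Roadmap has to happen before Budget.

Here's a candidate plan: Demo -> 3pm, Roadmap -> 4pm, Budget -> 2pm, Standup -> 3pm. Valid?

Invalid. Roadmap has to happen before Budget.

Roadmap has to happen before Budget — violated.
The Demo can't start until after the Roadmap — violated.
There are 2 rooms available — holds.
Roadmap has to happen before Standup — violated.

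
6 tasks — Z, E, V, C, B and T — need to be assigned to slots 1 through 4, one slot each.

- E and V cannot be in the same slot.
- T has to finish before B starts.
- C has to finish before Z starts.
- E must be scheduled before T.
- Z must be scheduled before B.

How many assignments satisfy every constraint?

30

Splitting on Z: it can be 2 (12), 3 (18). Listing each branch's schedules as (E, V, C, B, T):
Z=2: (1,2,1,3,2) (1,2,1,4,2) (1,2,1,4,3) (1,3,1,3,2) (1,3,1,4,2) (1,3,1,4,3) (1,4,1,3,2) (1,4,1,4,2) (1,4,1,4,3) (2,1,1,4,3) (2,3,1,4,3) (2,4,1,4,3) — 12.
Z=3: (1,2,1,4,2) (1,2,1,4,3) (1,2,2,4,2) (1,2,2,4,3) (1,3,1,4,2) (1,3,1,4,3) (1,3,2,4,2) (1,3,2,4,3) (1,4,1,4,2) (1,4,1,4,3) (1,4,2,4,2) (1,4,2,4,3) (2,1,1,4,3) (2,1,2,4,3) (2,3,1,4,3) (2,3,2,4,3) (2,4,1,4,3) (2,4,2,4,3) — 18.
Summing: 12 + 18 = 30.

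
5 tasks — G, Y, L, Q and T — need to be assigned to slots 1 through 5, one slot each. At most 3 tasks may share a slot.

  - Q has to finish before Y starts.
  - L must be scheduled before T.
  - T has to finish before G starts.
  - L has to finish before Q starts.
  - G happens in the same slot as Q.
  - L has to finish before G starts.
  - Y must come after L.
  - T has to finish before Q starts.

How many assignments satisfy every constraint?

5

Splitting on G: it can be 3 (2), 4 (3). Listing each branch's schedules as (Y, L, Q, T):
G=3: (4,1,3,2) (5,1,3,2) — 2.
G=4: (5,1,4,2) (5,1,4,3) (5,2,4,3) — 3.
Summing: 2 + 3 = 5.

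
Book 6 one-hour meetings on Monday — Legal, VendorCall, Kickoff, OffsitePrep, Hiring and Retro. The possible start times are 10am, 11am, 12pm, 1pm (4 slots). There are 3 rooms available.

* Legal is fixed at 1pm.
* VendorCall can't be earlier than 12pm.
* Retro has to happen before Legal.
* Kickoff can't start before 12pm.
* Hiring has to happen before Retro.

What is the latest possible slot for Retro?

12pm

Precedence pushes Retro to at least 11am; downstream work caps Retro at 12pm.
Retro at 12pm is achievable: Hiring in 10am, Kickoff in 12pm, Legal in 1pm, VendorCall in 12pm, Retro in 12pm, OffsitePrep in 10am.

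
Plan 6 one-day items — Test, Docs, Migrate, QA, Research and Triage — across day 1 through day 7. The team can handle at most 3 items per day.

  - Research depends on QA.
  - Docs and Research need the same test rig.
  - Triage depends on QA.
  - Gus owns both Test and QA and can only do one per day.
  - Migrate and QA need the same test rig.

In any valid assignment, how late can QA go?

day 6

Downstream work caps QA at day 6.
QA at day 6 is achievable: Triage -> day 7, Docs -> day 1, QA -> day 6, Migrate -> day 1, Research -> day 7, Test -> day 1.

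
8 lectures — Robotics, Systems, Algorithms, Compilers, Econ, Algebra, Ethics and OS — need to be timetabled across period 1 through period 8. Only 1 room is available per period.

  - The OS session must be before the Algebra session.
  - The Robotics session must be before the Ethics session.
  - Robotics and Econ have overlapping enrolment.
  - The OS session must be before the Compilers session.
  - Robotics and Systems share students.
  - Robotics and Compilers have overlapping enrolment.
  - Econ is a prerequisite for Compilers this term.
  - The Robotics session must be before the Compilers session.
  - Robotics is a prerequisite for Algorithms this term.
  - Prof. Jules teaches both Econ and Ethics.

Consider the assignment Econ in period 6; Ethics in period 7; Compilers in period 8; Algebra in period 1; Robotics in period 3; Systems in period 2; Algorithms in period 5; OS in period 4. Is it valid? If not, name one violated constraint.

Invalid. The OS session must be before the Algebra session.

Prof. Jules teaches both Econ and Ethics — holds.
Robotics and Compilers have overlapping enrolment — holds.
The Robotics session must be before the Ethics session — holds.
Econ is a prerequisite for Compilers this term — holds.
Robotics and Econ have overlapping enrolment — holds.
The OS session must be before the Compilers session — holds.
Robotics and Systems share students — holds.
The Robotics session must be before the Compilers session — holds.
Only 1 room is available per period — holds.
Robotics is a prerequisite for Algorithms this term — holds.
The OS session must be before the Algebra session — violated.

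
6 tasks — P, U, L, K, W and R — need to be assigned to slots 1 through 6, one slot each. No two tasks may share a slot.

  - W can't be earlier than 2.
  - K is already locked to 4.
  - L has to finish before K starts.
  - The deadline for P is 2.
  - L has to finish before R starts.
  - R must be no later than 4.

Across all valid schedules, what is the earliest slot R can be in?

3

Precedence pushes R to at least 2; R's own window allows nothing later than 4.
R at 3 is achievable: L in 2, W in 5, K in 4, P in 1, R in 3, U in 6.
Nothing earlier works — the capacity limit rule out every slot before 3.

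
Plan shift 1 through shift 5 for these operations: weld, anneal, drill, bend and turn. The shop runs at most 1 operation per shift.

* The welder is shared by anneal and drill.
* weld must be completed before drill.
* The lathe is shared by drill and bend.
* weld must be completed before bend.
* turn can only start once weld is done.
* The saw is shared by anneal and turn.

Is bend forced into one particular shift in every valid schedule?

bend can be shift 2 (e.g. anneal=shift 5, weld=shift 1, turn=shift 4, drill=shift 3, bend=shift 2) or shift 3 (e.g. weld in shift 1; bend in shift 3; anneal in shift 5; turn in shift 4; drill in shift 2).

No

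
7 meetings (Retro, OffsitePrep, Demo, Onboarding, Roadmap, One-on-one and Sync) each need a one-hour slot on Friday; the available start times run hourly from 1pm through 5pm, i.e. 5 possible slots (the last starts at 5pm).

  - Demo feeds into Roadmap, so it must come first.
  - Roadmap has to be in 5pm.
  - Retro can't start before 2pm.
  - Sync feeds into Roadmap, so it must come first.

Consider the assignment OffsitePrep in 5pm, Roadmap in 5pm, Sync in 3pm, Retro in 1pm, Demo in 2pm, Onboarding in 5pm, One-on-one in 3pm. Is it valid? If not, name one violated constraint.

Roadmap has to be in 5pm — holds.
Retro can't start before 2pm — violated.
Demo feeds into Roadmap, so it must come first — holds.
Sync feeds into Roadmap, so it must come first — holds.

No. Retro can't start before 2pm is not satisfied.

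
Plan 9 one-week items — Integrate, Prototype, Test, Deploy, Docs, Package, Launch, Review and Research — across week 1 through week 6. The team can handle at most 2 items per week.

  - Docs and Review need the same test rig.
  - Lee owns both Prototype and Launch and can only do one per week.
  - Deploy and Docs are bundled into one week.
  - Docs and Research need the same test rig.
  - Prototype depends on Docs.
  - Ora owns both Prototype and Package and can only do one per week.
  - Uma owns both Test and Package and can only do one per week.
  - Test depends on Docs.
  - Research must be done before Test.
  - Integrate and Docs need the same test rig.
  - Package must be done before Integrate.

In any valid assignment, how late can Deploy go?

week 5

Deploy must be in the same week as Docs, which can't be after week 5, so Deploy is at most week 5.
Deploy at week 5 is achievable: Test in week 6, Launch in week 2, Review in week 3, Integrate in week 2, Deploy in week 5, Research in week 1, Package in week 1, Docs in week 5, Prototype in week 6.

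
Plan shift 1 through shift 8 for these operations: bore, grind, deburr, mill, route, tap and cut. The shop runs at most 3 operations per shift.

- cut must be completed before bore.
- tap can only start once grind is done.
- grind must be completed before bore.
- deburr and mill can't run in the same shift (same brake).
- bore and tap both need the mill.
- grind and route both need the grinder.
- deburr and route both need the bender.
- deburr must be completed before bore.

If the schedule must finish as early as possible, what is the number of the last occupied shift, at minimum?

The precedence chain requires at least 2 distinct shifts.
With at most 3 per shift and 7 operations, at least 3 shifts are needed.
3 works (last occupied shift: shift 3): for example route in shift 2; mill in shift 2; tap in shift 3; grind in shift 1; bore in shift 2; deburr in shift 1; cut in shift 1.

3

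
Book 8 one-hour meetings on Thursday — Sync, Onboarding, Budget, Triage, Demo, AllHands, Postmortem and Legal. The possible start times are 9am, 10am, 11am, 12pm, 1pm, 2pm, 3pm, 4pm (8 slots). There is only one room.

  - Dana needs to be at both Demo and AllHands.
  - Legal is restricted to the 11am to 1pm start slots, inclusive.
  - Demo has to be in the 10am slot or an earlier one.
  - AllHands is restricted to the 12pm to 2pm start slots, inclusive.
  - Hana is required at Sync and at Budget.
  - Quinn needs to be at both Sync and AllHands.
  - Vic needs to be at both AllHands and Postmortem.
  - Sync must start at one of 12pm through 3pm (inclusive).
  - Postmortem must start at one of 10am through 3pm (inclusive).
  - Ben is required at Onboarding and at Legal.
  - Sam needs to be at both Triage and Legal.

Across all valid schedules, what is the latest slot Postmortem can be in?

Postmortem is available from 10am; Postmortem's own window allows nothing later than 3pm.
Postmortem at 3pm is achievable: Onboarding -> 10am, Demo -> 9am, AllHands -> 12pm, Triage -> 4pm, Legal -> 11am, Postmortem -> 3pm, Sync -> 1pm, Budget -> 2pm.

3pm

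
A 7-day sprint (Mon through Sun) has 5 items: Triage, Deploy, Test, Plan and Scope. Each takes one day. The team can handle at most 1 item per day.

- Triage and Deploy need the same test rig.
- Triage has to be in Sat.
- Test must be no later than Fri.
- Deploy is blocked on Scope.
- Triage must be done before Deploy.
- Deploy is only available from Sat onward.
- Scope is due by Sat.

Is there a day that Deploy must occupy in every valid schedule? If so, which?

Sun

Deploy's window is Sat–Sun.
Triage is fixed at Sat, and Deploy can't share a day with Triage.
So Deploy must be Sun.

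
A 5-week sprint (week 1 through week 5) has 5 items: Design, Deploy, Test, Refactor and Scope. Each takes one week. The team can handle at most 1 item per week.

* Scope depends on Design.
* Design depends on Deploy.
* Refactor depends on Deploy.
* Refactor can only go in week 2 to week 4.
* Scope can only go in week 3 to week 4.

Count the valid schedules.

Enumerating: Scope -> week 3; Test -> week 5; Deploy -> week 1; Design -> week 2; Refactor -> week 4 | Scope -> week 4; Design -> week 3; Test -> week 5; Deploy -> week 1; Refactor -> week 2 | Test=week 5, Deploy=week 1, Refactor=week 3, Design=week 2, Scope=week 4.

3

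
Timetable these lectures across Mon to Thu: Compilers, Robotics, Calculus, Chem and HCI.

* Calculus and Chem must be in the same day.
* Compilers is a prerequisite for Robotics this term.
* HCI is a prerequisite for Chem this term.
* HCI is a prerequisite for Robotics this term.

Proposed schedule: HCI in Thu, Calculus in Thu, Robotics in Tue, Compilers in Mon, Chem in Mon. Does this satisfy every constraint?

Invalid. HCI is a prerequisite for Chem this term.

HCI is a prerequisite for Robotics this term — violated.
HCI is a prerequisite for Chem this term — violated.
Compilers is a prerequisite for Robotics this term — holds.
Calculus and Chem must be in the same day — violated.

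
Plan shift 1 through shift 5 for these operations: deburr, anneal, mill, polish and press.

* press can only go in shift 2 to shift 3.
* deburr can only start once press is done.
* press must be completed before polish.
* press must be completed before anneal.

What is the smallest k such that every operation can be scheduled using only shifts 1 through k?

The precedence chain requires at least 2 distinct shifts.
Propagating the time windows through the other constraints, deburr can't land before shift 3, so the schedule must run through at least shift 3.
3 works (last occupied shift: shift 3): for example mill -> shift 1; deburr -> shift 3; press -> shift 2; anneal -> shift 3; polish -> shift 3.

3 shifts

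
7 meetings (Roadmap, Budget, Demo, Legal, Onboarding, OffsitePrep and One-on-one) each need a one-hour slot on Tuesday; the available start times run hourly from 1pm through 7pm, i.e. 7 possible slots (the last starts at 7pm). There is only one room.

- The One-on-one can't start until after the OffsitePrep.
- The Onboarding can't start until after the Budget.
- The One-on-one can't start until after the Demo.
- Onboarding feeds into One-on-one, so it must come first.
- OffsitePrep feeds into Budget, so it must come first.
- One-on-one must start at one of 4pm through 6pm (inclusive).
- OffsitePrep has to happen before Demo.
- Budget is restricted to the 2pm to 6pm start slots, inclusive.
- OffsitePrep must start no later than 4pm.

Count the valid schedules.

36

Splitting on Budget: it can be 2pm (16), 3pm (14), 4pm (6). Listing each branch's schedules as (Roadmap, Demo, Legal, Onboarding, OffsitePrep, One-on-one):
Budget=2pm: (3pm,4pm,7pm,5pm,1pm,6pm) (3pm,5pm,7pm,4pm,1pm,6pm) (4pm,3pm,7pm,5pm,1pm,6pm) (4pm,5pm,7pm,3pm,1pm,6pm) (5pm,3pm,7pm,4pm,1pm,6pm) (5pm,4pm,7pm,3pm,1pm,6pm) (6pm,3pm,7pm,4pm,1pm,5pm) (6pm,4pm,7pm,3pm,1pm,5pm) (7pm,3pm,4pm,5pm,1pm,6pm) (7pm,3pm,5pm,4pm,1pm,6pm) (7pm,3pm,6pm,4pm,1pm,5pm) (7pm,4pm,3pm,5pm,1pm,6pm) (7pm,4pm,5pm,3pm,1pm,6pm) (7pm,4pm,6pm,3pm,1pm,5pm) (7pm,5pm,3pm,4pm,1pm,6pm) (7pm,5pm,4pm,3pm,1pm,6pm) — 16.
Budget=3pm: (1pm,4pm,7pm,5pm,2pm,6pm) (1pm,5pm,7pm,4pm,2pm,6pm) (2pm,4pm,7pm,5pm,1pm,6pm) (2pm,5pm,7pm,4pm,1pm,6pm) (4pm,2pm,7pm,5pm,1pm,6pm) (5pm,2pm,7pm,4pm,1pm,6pm) (6pm,2pm,7pm,4pm,1pm,5pm) (7pm,2pm,4pm,5pm,1pm,6pm) (7pm,2pm,5pm,4pm,1pm,6pm) (7pm,2pm,6pm,4pm,1pm,5pm) (7pm,4pm,1pm,5pm,2pm,6pm) (7pm,4pm,2pm,5pm,1pm,6pm) (7pm,5pm,1pm,4pm,2pm,6pm) (7pm,5pm,2pm,4pm,1pm,6pm) — 14.
Budget=4pm: (1pm,3pm,7pm,5pm,2pm,6pm) (2pm,3pm,7pm,5pm,1pm,6pm) (3pm,2pm,7pm,5pm,1pm,6pm) (7pm,2pm,3pm,5pm,1pm,6pm) (7pm,3pm,1pm,5pm,2pm,6pm) (7pm,3pm,2pm,5pm,1pm,6pm) — 6.
Summing: 16 + 14 + 6 = 36.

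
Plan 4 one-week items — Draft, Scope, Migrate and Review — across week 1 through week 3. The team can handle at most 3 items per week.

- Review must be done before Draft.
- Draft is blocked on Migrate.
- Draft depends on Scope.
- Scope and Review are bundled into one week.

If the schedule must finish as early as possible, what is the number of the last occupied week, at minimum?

The precedence chain requires at least 2 distinct weeks.
With at most 3 per week and 4 tasks, at least 2 weeks are needed.
2 works (last occupied week: week 2): for example Review in week 1; Scope in week 1; Migrate in week 1; Draft in week 2.

week 2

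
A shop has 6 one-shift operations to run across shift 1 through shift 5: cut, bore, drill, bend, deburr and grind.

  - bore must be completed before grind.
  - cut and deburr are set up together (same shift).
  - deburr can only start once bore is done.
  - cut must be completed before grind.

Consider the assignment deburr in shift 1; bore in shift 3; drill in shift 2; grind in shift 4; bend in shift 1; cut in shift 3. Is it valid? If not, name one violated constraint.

No. deburr can only start once bore is done is not satisfied.

cut must be completed before grind — holds.
cut and deburr are set up together (same shift) — violated.
bore must be completed before grind — holds.
deburr can only start once bore is done — violated.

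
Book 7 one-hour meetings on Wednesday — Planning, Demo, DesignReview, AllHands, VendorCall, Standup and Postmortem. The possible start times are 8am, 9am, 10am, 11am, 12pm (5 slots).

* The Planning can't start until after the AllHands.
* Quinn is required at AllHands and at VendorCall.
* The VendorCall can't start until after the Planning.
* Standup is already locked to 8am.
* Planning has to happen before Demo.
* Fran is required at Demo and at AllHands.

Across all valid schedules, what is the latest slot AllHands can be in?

Downstream work caps AllHands at 10am.
AllHands at 10am is achievable: Planning -> 11am, AllHands -> 10am, VendorCall -> 12pm, Postmortem -> 8am, Standup -> 8am, Demo -> 12pm, DesignReview -> 8am.

10am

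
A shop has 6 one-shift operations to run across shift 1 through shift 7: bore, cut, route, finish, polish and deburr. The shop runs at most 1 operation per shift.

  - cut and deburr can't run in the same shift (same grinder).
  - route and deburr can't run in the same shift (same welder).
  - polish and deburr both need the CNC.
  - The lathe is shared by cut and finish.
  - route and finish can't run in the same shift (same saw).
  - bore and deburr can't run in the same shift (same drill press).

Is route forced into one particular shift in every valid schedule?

route can be shift 1 (e.g. polish=shift 5; cut=shift 3; deburr=shift 6; route=shift 1; finish=shift 4; bore=shift 2) or shift 2 (e.g. polish in shift 5, deburr in shift 6, finish in shift 4, route in shift 2, cut in shift 3, bore in shift 1).

No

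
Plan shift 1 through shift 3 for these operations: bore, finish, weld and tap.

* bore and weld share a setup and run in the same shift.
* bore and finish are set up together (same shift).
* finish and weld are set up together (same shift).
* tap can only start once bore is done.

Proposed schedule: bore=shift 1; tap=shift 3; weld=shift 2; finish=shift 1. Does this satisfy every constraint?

No — it violates: finish and weld are set up together (same shift)

bore and weld share a setup and run in the same shift — violated.
tap can only start once bore is done — holds.
finish and weld are set up together (same shift) — violated.
bore and finish are set up together (same shift) — holds.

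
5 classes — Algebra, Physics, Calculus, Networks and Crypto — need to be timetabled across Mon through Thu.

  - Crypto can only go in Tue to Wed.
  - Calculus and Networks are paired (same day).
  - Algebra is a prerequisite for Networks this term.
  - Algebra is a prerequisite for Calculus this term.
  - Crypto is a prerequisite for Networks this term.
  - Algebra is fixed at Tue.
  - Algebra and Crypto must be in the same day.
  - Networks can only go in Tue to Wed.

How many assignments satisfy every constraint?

4

Enumerating: Networks=Wed, Calculus=Wed, Physics=Mon, Crypto=Tue, Algebra=Tue | Crypto=Tue, Networks=Wed, Algebra=Tue, Calculus=Wed, Physics=Tue | Crypto -> Tue; Physics -> Wed; Calculus -> Wed; Networks -> Wed; Algebra -> Tue | Physics -> Thu; Algebra -> Tue; Calculus -> Wed; Crypto -> Tue; Networks -> Wed.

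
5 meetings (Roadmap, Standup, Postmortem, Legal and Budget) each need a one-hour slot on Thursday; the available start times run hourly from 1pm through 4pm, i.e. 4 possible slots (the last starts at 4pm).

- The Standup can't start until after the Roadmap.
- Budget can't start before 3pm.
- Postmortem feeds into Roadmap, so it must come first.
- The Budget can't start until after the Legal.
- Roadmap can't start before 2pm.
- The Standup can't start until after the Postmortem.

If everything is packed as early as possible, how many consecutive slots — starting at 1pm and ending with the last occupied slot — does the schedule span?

3

The precedence chain requires at least 3 distinct slots.
3 works (last occupied slot: 3pm): for example Budget -> 3pm; Postmortem -> 1pm; Roadmap -> 2pm; Legal -> 1pm; Standup -> 3pm.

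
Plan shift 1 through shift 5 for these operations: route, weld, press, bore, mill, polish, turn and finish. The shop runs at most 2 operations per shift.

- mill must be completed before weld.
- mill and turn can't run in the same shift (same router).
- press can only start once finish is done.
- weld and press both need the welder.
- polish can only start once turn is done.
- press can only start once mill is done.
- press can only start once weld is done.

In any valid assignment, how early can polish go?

shift 2

Precedence pushes polish to at least shift 2.
polish at shift 2 is achievable: route in shift 3, polish in shift 2, finish in shift 1, mill in shift 2, weld in shift 3, turn in shift 1, press in shift 4, bore in shift 4.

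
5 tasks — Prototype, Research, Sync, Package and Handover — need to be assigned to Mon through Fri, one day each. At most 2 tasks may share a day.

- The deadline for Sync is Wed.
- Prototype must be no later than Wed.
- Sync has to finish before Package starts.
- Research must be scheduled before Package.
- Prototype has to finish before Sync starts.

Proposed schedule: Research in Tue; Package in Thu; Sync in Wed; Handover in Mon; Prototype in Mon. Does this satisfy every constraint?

Prototype has to finish before Sync starts — holds.
Research must be scheduled before Package — holds.
The deadline for Sync is Wed — holds.
At most 2 tasks may share a day — holds.
Prototype must be no later than Wed — holds.
Sync has to finish before Package starts — holds.

Yes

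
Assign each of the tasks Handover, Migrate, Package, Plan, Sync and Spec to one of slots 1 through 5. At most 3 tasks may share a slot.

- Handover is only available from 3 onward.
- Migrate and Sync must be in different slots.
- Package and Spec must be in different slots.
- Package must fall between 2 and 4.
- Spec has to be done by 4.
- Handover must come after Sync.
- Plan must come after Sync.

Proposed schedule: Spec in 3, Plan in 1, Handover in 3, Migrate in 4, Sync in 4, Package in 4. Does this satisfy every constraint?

At most 3 tasks may share a slot — holds.
Migrate and Sync must be in different slots — violated.
Package and Spec must be in different slots — holds.
Package must fall between 2 and 4 — holds.
Handover is only available from 3 onward — holds.
Handover must come after Sync — violated.
Plan must come after Sync — violated.
Spec has to be done by 4 — holds.

No. Plan must come after Sync is not satisfied.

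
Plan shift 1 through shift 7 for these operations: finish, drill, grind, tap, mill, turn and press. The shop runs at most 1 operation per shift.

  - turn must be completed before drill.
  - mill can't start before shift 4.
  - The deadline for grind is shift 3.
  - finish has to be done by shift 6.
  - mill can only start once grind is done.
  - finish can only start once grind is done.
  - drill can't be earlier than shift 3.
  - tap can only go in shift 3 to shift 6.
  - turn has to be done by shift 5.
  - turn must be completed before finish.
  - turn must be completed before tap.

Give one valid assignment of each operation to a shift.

drill in shift 5; mill in shift 4; press in shift 7; tap in shift 3; turn in shift 2; grind in shift 1; finish in shift 6

Checking: turn(shift 2) before tap(shift 3); turn(shift 2) before finish(shift 6); turn(shift 2) before drill(shift 5); grind(shift 1) before mill(shift 4); grind(shift 1) before finish(shift 6); mill=shift 4 in [shift 4,shift 7]; tap=shift 3 in [shift 3,shift 6]; drill=shift 5 in [shift 3,shift 7]; turn=shift 2 in [shift 1,shift 5]; grind=shift 1 in [shift 1,shift 3]; finish=shift 6 in [shift 1,shift 6]; max 1 per shift (cap 1).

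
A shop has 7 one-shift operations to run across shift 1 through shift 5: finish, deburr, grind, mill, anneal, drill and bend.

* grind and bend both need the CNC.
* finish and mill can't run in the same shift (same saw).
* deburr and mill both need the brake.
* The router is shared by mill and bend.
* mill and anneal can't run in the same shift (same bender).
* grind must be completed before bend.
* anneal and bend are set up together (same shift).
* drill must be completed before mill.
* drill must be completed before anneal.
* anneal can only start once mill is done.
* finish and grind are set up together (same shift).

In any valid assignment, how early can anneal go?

Precedence pushes anneal to at least shift 3.
anneal at shift 3 is achievable: drill in shift 1; bend in shift 3; mill in shift 2; finish in shift 1; anneal in shift 3; deburr in shift 1; grind in shift 1.

shift 3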